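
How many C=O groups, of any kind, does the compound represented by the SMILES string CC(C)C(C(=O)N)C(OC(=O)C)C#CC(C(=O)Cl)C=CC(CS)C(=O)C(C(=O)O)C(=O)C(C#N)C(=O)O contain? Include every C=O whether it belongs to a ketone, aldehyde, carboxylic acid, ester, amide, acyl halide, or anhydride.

7

CH(CONH2): amide, 1 C=O (running total 1).
CH(OCOCH3): ester, 1 C=O (running total 2).
CH(COCl): acyl halide, 1 C=O (running total 3).
CO: ketone, 1 C=O (running total 4).
CH(COOH): carboxylic acid, 1 C=O (running total 5).
CO: ketone, 1 C=O (running total 6).
COOH: carboxylic acid, 1 C=O (running total 7).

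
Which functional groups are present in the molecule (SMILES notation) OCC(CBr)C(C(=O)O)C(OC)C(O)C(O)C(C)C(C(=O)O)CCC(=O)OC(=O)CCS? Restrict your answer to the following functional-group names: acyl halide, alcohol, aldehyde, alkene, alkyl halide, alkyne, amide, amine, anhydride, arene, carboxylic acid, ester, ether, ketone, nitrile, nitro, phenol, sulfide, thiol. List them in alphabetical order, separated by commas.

alcohol, alkyl halide, anhydride, carboxylic acid, ether, thiol

Taking each segment in turn:
  HOCH2: HO– on an sp³ carbon → alcohol.
  CH(CH2Br): pendant –CH2X: halogen on sp³ carbon → alkyl halide.
  CH(COOH): pendant –COOH: carbonyl C bonded to C and –OH → carboxylic acid.
  CH(OCH3): pendant –OCH3: C–O–C with sp³ C, no adjacent C=O → ether.
  CH(OH): –OH on an sp³ carbon → alcohol (secondary).
  CH(OH): –OH on an sp³ carbon → alcohol (secondary).
  CH(COOH): pendant –COOH: carbonyl C bonded to C and –OH → carboxylic acid.
  CH2CO-O-COCH2: two acyl groups sharing one oxygen, –C(=O)–O–C(=O)– → anhydride.
  CH2SH: –SH on an sp³ carbon → thiol.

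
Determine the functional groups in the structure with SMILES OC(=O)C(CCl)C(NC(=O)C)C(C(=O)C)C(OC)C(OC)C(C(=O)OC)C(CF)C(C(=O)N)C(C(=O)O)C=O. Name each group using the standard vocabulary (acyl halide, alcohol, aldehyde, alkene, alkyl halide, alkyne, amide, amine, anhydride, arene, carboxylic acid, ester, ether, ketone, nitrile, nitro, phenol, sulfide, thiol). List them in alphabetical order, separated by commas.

–COOH: carbonyl C bonded to –OH and C → carboxylic acid (the –OH is not a separate alcohol).
pendant –CH2X: halogen on sp³ carbon → alkyl halide.
pendant –NHC(=O)CH3: N bonded to a carbonyl → amide (not amine).
pendant –COCH3: carbonyl C bonded to two carbons → ketone.
pendant –OCH3: C–O–C with sp³ C, no adjacent C=O → ether.
pendant –OCH3: C–O–C with sp³ C, no adjacent C=O → ether.
pendant –COOCH3: carbonyl C bonded to C and –OCH3 → ester.
pendant –CH2X: halogen on sp³ carbon → alkyl halide.
pendant –CONH2: carbonyl C bonded to C and N → amide.
pendant –COOH: carbonyl C bonded to C and –OH → carboxylic acid.
terminal –CHO: carbonyl C bonded to H and C → aldehyde.

aldehyde, alkyl halide, amide, carboxylic acid, ester, ether, ketone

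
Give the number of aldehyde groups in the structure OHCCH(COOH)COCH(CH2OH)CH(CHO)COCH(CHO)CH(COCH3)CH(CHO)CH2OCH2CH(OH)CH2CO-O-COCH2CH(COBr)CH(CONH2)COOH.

4

Taking each segment in turn:
  OHC: terminal –CHO: carbonyl C bonded to H and C → aldehyde.
  CH(COOH): pendant –COOH: carbonyl C bonded to C and –OH → carboxylic acid.
  CO: –C(=O)– with carbon on both sides → ketone.
  CH(CH2OH): pendant –CH2OH on an sp³ backbone C → alcohol.
  CH(CHO): pendant –CHO: carbonyl C bonded to C and H → aldehyde.
  CO: –C(=O)– with carbon on both sides → ketone.
  CH(CHO): pendant –CHO: carbonyl C bonded to C and H → aldehyde.
  CH(COCH3): pendant –COCH3: carbonyl C bonded to two carbons → ketone.
  CH(CHO): pendant –CHO: carbonyl C bonded to C and H → aldehyde.
  CH2OCH2: C–O–C with sp³ carbons on both sides and no adjacent C=O → ether.
  CH(OH): –OH on an sp³ carbon → alcohol (secondary).
  CH2CO-O-COCH2: two acyl groups sharing one oxygen, –C(=O)–O–C(=O)– → anhydride.
  CH(COBr): pendant –C(=O)X: carbonyl C bonded to C and halogen → acyl halide.
  CH(CONH2): pendant –CONH2: carbonyl C bonded to C and N → amide.
  COOH: –COOH: carbonyl C bonded to –OH and C → carboxylic acid (the –OH is not a separate alcohol).
Aldehyde appears at: OHC, CH(CHO), CH(CHO), CH(CHO) → 4.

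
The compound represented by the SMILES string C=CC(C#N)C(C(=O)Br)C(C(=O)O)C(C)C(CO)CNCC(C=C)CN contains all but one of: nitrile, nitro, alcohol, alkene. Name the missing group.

nitro

alcohol: present (CH(CH2OH) — pendant –CH2OH on an sp³ backbone C → alcohol).
nitrile: present (CH(CN) — pendant –C≡N: nitrile).
alkene: present (CH2=CH — C=C double bond → alkene).
nitro: no segment matches this pattern.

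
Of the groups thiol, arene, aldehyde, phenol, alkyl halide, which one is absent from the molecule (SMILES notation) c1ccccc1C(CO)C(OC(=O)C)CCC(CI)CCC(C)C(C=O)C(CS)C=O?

arene: present (C6H5 — C6H5– phenyl ring → arene).
thiol: present (CH(CH2SH) — pendant –CH2SH → thiol).
alkyl halide: present (CH(CH2I) — pendant –CH2X: halogen on sp³ carbon → alkyl halide).
aldehyde: present (CH(CHO) — pendant –CHO: carbonyl C bonded to C and H → aldehyde).
phenol: absent. In CH(CH2OH), the –OH is on an sp³ carbon, not on an aromatic ring, so it is an alcohol.

phenol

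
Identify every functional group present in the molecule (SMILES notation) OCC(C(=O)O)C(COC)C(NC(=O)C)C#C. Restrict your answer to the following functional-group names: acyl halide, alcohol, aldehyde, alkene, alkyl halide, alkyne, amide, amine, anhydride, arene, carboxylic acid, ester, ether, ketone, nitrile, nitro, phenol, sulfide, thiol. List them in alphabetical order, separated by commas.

HO– on an sp³ carbon → alcohol.
pendant –COOH: carbonyl C bonded to C and –OH → carboxylic acid.
pendant –CH2OCH3: C–O–C linkage → ether.
pendant –NHC(=O)CH3: N bonded to a carbonyl → amide (not amine).
C≡C triple bond → alkyne.

alcohol, alkyne, amide, carboxylic acid, ether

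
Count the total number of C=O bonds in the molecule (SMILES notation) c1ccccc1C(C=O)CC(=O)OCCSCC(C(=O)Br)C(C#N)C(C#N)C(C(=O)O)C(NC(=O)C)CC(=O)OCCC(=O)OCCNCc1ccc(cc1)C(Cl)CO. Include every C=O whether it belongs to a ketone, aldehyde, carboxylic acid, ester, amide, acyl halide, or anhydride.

7

CH(CHO): aldehyde, 1 C=O (running total 1).
CH2COOCH2: ester, 1 C=O (running total 2).
CH(COBr): acyl halide, 1 C=O (running total 3).
CH(COOH): carboxylic acid, 1 C=O (running total 4).
CH(NHCOCH3): amide, 1 C=O (running total 5).
CH2COOCH2: ester, 1 C=O (running total 6).
CH2COOCH2: ester, 1 C=O (running total 7).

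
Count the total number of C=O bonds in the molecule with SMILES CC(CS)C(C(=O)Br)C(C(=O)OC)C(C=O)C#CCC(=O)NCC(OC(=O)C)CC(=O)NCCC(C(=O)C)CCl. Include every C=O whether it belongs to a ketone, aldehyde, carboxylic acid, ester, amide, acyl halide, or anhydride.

7

CH(COBr): acyl halide, 1 C=O (running total 1).
CH(COOCH3): ester, 1 C=O (running total 2).
CH(CHO): aldehyde, 1 C=O (running total 3).
CH2CONHCH2: amide, 1 C=O (running total 4).
CH(OCOCH3): ester, 1 C=O (running total 5).
CH2CONHCH2: amide, 1 C=O (running total 6).
CH(COCH3): ketone, 1 C=O (running total 7).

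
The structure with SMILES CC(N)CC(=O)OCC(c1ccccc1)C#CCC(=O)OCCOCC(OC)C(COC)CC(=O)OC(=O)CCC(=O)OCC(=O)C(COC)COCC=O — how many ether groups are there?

Reading the structure from left to right:
  CH(NH2): –NH2 on an sp³ carbon with no adjacent C=O → amine.
  CH2COOCH2: –C(=O)–O–C with C on the carbonyl side → ester.
  CH(C6H5): pendant –C6H5: benzene ring → arene.
  C≡C: C≡C triple bond → alkyne.
  CH2COOCH2: –C(=O)–O–C with C on the carbonyl side → ester.
  CH2OCH2: C–O–C with sp³ carbons on both sides and no adjacent C=O → ether.
  CH(OCH3): pendant –OCH3: C–O–C with sp³ C, no adjacent C=O → ether.
  CH(CH2OCH3): pendant –CH2OCH3: C–O–C linkage → ether.
  CH2CO-O-COCH2: two acyl groups sharing one oxygen, –C(=O)–O–C(=O)– → anhydride.
  CH2COOCH2: –C(=O)–O–C with C on the carbonyl side → ester.
  CO: –C(=O)– with carbon on both sides → ketone.
  CH(CH2OCH3): pendant –CH2OCH3: C–O–C linkage → ether.
  CH2OCH2: C–O–C with sp³ carbons on both sides and no adjacent C=O → ether.
  CHO: terminal –CHO: carbonyl C bonded to H and C → aldehyde.
Ether appears at: CH2OCH2, CH(OCH3), CH(CH2OCH3), CH(CH2OCH3), CH2OCH2 → 5.

5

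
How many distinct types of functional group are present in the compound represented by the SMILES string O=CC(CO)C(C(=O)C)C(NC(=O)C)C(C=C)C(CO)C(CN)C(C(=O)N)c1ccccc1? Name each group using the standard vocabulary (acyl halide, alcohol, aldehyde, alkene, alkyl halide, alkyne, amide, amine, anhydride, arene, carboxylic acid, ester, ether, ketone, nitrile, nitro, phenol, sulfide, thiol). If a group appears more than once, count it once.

7

terminal –CHO: carbonyl C bonded to H and C → aldehyde.
pendant –CH2OH on an sp³ backbone C → alcohol.
pendant –COCH3: carbonyl C bonded to two carbons → ketone.
pendant –NHC(=O)CH3: N bonded to a carbonyl → amide (not amine).
pendant –CH=CH2: C=C double bond → alkene.
pendant –CH2OH on an sp³ backbone C → alcohol.
pendant –CH2NH2: N on sp³ C, no adjacent C=O → amine.
pendant –CONH2: carbonyl C bonded to C and N → amide.
–C6H5 phenyl ring → arene.
Distinct types present: alcohol, aldehyde, alkene, amide, amine, arene, ketone.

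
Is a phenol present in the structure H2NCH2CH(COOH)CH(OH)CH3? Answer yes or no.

–NH2 on an sp³ carbon with no adjacent C=O → amine.
pendant –COOH: carbonyl C bonded to C and –OH → carboxylic acid.
–OH on an sp³ carbon → alcohol (secondary).
In CH(OH), the –OH is on an sp³ carbon, not on an aromatic ring, so it is an alcohol.
The groups actually present are: alcohol, amine, carboxylic acid.

no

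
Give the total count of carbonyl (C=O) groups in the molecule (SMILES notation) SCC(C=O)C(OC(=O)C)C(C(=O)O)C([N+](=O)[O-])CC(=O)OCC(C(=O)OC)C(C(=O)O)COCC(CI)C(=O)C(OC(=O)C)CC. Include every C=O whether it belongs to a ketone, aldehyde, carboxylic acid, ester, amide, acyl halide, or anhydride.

8

CH(CHO): aldehyde, 1 C=O (running total 1).
CH(OCOCH3): ester, 1 C=O (running total 2).
CH(COOH): carboxylic acid, 1 C=O (running total 3).
CH2COOCH2: ester, 1 C=O (running total 4).
CH(COOCH3): ester, 1 C=O (running total 5).
CH(COOH): carboxylic acid, 1 C=O (running total 6).
CO: ketone, 1 C=O (running total 7).
CH(OCOCH3): ester, 1 C=O (running total 8).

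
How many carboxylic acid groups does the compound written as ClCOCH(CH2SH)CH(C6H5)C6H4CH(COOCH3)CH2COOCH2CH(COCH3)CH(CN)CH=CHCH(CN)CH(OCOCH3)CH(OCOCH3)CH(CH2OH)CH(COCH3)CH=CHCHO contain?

Taking each segment in turn:
  ClCO: –C(=O)Cl: carbonyl C bonded to C and to a halogen → acyl halide (not alkyl halide).
  CH(CH2SH): pendant –CH2SH → thiol.
  CH(C6H5): pendant –C6H5: benzene ring → arene.
  C6H4: para-disubstituted benzene ring → arene.
  CH(COOCH3): pendant –COOCH3: carbonyl C bonded to C and –OCH3 → ester.
  CH2COOCH2: –C(=O)–O–C with C on the carbonyl side → ester.
  CH(COCH3): pendant –COCH3: carbonyl C bonded to two carbons → ketone.
  CH(CN): pendant –C≡N: nitrile.
  CH=CH: C=C double bond → alkene.
  CH(CN): pendant –C≡N: nitrile.
  CH(OCOCH3): pendant –OC(=O)CH3: an acyloxy group → ester.
  CH(OCOCH3): pendant –OC(=O)CH3: an acyloxy group → ester.
  CH(CH2OH): pendant –CH2OH on an sp³ backbone C → alcohol.
  CH(COCH3): pendant –COCH3: carbonyl C bonded to two carbons → ketone.
  CH=CH: C=C double bond → alkene.
  CHO: terminal –CHO: carbonyl C bonded to H and C → aldehyde.
No segment is a carboxylic acid: CH(COOCH3) is ester, not carboxylic acid; CH2COOCH2 is ester, not carboxylic acid; CH(OCOCH3) is ester, not carboxylic acid. → 0.

0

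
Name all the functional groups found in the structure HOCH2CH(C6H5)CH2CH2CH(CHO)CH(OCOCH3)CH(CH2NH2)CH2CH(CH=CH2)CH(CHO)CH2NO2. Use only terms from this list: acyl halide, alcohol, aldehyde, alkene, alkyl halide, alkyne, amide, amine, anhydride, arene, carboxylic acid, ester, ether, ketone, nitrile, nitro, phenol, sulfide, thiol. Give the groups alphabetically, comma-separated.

alcohol, aldehyde, alkene, amine, arene, ester, nitro

Working along the chain:
  HOCH2: HO– on an sp³ carbon → alcohol.
  CH(C6H5): pendant –C6H5: benzene ring → arene.
  CH(CHO): pendant –CHO: carbonyl C bonded to C and H → aldehyde.
  CH(OCOCH3): pendant –OC(=O)CH3: an acyloxy group → ester.
  CH(CH2NH2): pendant –CH2NH2: N on sp³ C, no adjacent C=O → amine.
  CH(CH=CH2): pendant –CH=CH2: C=C double bond → alkene.
  CH(CHO): pendant –CHO: carbonyl C bonded to C and H → aldehyde.
  CH2NO2: –NO2 on carbon → nitro group.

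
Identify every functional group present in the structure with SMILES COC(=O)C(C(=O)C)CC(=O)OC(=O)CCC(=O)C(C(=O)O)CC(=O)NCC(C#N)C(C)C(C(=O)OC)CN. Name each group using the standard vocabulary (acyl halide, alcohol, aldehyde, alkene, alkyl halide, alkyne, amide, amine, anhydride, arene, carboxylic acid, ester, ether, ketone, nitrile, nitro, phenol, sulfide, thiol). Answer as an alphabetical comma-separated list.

amide, amine, anhydride, carboxylic acid, ester, ketone, nitrile

CH3O–C(=O)–: carbonyl C bonded to C and to –OCH3 → ester (not ketone + ether).
pendant –COCH3: carbonyl C bonded to two carbons → ketone.
two acyl groups sharing one oxygen, –C(=O)–O–C(=O)– → anhydride.
–C(=O)– with carbon on both sides → ketone.
pendant –COOH: carbonyl C bonded to C and –OH → carboxylic acid.
–C(=O)–N– linkage → amide (the N is not an amine).
pendant –C≡N: nitrile.
pendant –COOCH3: carbonyl C bonded to C and –OCH3 → ester.
–NH2 on an sp³ carbon with no adjacent C=O → amine.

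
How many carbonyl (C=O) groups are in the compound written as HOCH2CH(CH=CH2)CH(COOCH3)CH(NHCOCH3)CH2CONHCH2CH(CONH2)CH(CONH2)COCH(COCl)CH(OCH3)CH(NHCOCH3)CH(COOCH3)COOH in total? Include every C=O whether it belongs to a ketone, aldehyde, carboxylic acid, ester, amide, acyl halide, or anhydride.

10

CH(COOCH3): ester, 1 C=O (running total 1).
CH(NHCOCH3): amide, 1 C=O (running total 2).
CH2CONHCH2: amide, 1 C=O (running total 3).
CH(CONH2): amide, 1 C=O (running total 4).
CH(CONH2): amide, 1 C=O (running total 5).
CO: ketone, 1 C=O (running total 6).
CH(COCl): acyl halide, 1 C=O (running total 7).
CH(NHCOCH3): amide, 1 C=O (running total 8).
CH(COOCH3): ester, 1 C=O (running total 9).
COOH: carboxylic acid, 1 C=O (running total 10).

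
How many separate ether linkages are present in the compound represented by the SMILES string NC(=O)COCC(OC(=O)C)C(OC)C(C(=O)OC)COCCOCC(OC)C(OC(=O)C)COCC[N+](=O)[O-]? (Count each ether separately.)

6

–C(=O)NH2: carbonyl C bonded to C and to N → amide (the N is not a separate amine).
C–O–C with sp³ carbons on both sides and no adjacent C=O → ether.
pendant –OC(=O)CH3: an acyloxy group → ester.
pendant –OCH3: C–O–C with sp³ C, no adjacent C=O → ether.
pendant –COOCH3: carbonyl C bonded to C and –OCH3 → ester.
C–O–C with sp³ carbons on both sides and no adjacent C=O → ether.
C–O–C with sp³ carbons on both sides and no adjacent C=O → ether.
pendant –OCH3: C–O–C with sp³ C, no adjacent C=O → ether.
pendant –OC(=O)CH3: an acyloxy group → ester.
C–O–C with sp³ carbons on both sides and no adjacent C=O → ether.
–NO2 on carbon → nitro group.
Ether appears at: CH2OCH2, CH(OCH3), CH2OCH2, CH2OCH2, CH(OCH3), CH2OCH2 → 6.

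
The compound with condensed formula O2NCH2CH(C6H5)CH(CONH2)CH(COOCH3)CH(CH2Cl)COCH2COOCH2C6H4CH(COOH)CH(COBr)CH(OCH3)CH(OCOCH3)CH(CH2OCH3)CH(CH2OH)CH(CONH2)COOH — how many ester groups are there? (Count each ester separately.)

Reading the structure from left to right:
  O2NCH2: –NO2 on carbon → nitro group.
  CH(C6H5): pendant –C6H5: benzene ring → arene.
  CH(CONH2): pendant –CONH2: carbonyl C bonded to C and N → amide.
  CH(COOCH3): pendant –COOCH3: carbonyl C bonded to C and –OCH3 → ester.
  CH(CH2Cl): pendant –CH2X: halogen on sp³ carbon → alkyl halide.
  CO: –C(=O)– with carbon on both sides → ketone.
  CH2COOCH2: –C(=O)–O–C with C on the carbonyl side → ester.
  C6H4: para-disubstituted benzene ring → arene.
  CH(COOH): pendant –COOH: carbonyl C bonded to C and –OH → carboxylic acid.
  CH(COBr): pendant –C(=O)X: carbonyl C bonded to C and halogen → acyl halide.
  CH(OCH3): pendant –OCH3: C–O–C with sp³ C, no adjacent C=O → ether.
  CH(OCOCH3): pendant –OC(=O)CH3: an acyloxy group → ester.
  CH(CH2OCH3): pendant –CH2OCH3: C–O–C linkage → ether.
  CH(CH2OH): pendant –CH2OH on an sp³ backbone C → alcohol.
  CH(CONH2): pendant –CONH2: carbonyl C bonded to C and N → amide.
  COOH: –COOH: carbonyl C bonded to –OH and C → carboxylic acid (the –OH is not a separate alcohol).
Ester appears at: CH(COOCH3), CH2COOCH2, CH(OCOCH3) → 3.

3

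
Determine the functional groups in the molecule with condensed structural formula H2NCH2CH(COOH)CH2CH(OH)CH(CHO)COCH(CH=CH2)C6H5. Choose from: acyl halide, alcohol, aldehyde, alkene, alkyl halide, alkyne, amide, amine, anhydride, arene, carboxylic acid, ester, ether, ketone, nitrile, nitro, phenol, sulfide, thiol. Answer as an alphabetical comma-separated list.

Reading the structure from left to right:
  H2NCH2: –NH2 on an sp³ carbon with no adjacent C=O → amine.
  CH(COOH): pendant –COOH: carbonyl C bonded to C and –OH → carboxylic acid.
  CH(OH): –OH on an sp³ carbon → alcohol (secondary).
  CH(CHO): pendant –CHO: carbonyl C bonded to C and H → aldehyde.
  CO: –C(=O)– with carbon on both sides → ketone.
  CH(CH=CH2): pendant –CH=CH2: C=C double bond → alkene.
  C6H5: –C6H5 phenyl ring → arene.

alcohol, aldehyde, alkene, amine, arene, carboxylic acid, ketone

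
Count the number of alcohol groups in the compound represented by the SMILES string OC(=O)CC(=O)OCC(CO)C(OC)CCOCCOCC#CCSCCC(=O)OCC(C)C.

Reading the structure from left to right:
  HOOC: –COOH: carbonyl C bonded to –OH and C → carboxylic acid (the –OH is not a separate alcohol).
  CH2COOCH2: –C(=O)–O–C with C on the carbonyl side → ester.
  CH(CH2OH): pendant –CH2OH on an sp³ backbone C → alcohol.
  CH(OCH3): pendant –OCH3: C–O–C with sp³ C, no adjacent C=O → ether.
  CH2OCH2: C–O–C with sp³ carbons on both sides and no adjacent C=O → ether.
  CH2OCH2: C–O–C with sp³ carbons on both sides and no adjacent C=O → ether.
  C≡C: C≡C triple bond → alkyne.
  CH2SCH2: C–S–C linkage → sulfide (thioether).
  CH2COOCH2: –C(=O)–O–C with C on the carbonyl side → ester.
Alcohol appears at: CH(CH2OH) → 1.

1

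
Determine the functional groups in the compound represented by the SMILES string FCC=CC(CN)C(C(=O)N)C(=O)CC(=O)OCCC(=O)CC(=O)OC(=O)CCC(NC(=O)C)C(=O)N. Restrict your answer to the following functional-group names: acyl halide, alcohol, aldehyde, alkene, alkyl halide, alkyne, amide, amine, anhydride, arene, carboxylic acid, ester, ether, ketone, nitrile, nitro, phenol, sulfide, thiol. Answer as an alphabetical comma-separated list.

alkene, alkyl halide, amide, amine, anhydride, ester, ketone

halogen on an sp³ carbon → alkyl halide.
C=C double bond → alkene.
pendant –CH2NH2: N on sp³ C, no adjacent C=O → amine.
pendant –CONH2: carbonyl C bonded to C and N → amide.
–C(=O)– with carbon on both sides → ketone.
–C(=O)–O–C with C on the carbonyl side → ester.
–C(=O)– with carbon on both sides → ketone.
two acyl groups sharing one oxygen, –C(=O)–O–C(=O)– → anhydride.
pendant –NHC(=O)CH3: N bonded to a carbonyl → amide (not amine).
–C(=O)NH2: carbonyl C bonded to C and to N → amide (the N is not a separate amine).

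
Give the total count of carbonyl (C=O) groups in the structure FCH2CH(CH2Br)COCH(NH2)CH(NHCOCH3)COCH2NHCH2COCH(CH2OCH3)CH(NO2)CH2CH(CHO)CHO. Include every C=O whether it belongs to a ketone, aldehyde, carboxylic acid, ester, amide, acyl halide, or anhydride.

CO: ketone, 1 C=O (running total 1).
CH(NHCOCH3): amide, 1 C=O (running total 2).
CO: ketone, 1 C=O (running total 3).
CO: ketone, 1 C=O (running total 4).
CH(CHO): aldehyde, 1 C=O (running total 5).
CHO: aldehyde, 1 C=O (running total 6).

6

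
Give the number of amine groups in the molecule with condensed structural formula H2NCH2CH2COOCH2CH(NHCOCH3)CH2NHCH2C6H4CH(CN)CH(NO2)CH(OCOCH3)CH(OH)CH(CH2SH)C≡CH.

–NH2 on an sp³ carbon with no adjacent C=O → amine.
–C(=O)–O–C with C on the carbonyl side → ester.
pendant –NHC(=O)CH3: N bonded to a carbonyl → amide (not amine).
C–N–C with sp³ carbons and no adjacent C=O → amine (secondary).
para-disubstituted benzene ring → arene.
pendant –C≡N: nitrile.
–NO2 on an sp³ carbon → nitro (the N=O is not a carbonyl).
pendant –OC(=O)CH3: an acyloxy group → ester.
–OH on an sp³ carbon → alcohol (secondary).
pendant –CH2SH → thiol.
C≡C triple bond → alkyne.
Amine appears at: H2NCH2, CH2NHCH2 → 2.

2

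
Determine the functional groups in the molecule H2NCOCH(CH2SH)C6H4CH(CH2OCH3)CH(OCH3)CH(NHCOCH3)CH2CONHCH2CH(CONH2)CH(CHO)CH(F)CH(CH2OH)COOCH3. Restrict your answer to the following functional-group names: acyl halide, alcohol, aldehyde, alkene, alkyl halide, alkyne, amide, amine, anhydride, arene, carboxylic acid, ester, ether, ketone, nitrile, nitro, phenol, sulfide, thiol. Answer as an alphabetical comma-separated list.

Working along the chain:
  H2NCO: –C(=O)NH2: carbonyl C bonded to C and to N → amide (the N is not a separate amine).
  CH(CH2SH): pendant –CH2SH → thiol.
  C6H4: para-disubstituted benzene ring → arene.
  CH(CH2OCH3): pendant –CH2OCH3: C–O–C linkage → ether.
  CH(OCH3): pendant –OCH3: C–O–C with sp³ C, no adjacent C=O → ether.
  CH(NHCOCH3): pendant –NHC(=O)CH3: N bonded to a carbonyl → amide (not amine).
  CH2CONHCH2: –C(=O)–N– linkage → amide (the N is not an amine).
  CH(CONH2): pendant –CONH2: carbonyl C bonded to C and N → amide.
  CH(CHO): pendant –CHO: carbonyl C bonded to C and H → aldehyde.
  CH(F): halogen on an sp³ carbon → alkyl halide.
  CH(CH2OH): pendant –CH2OH on an sp³ backbone C → alcohol.
  COOCH3: –C(=O)OCH3: carbonyl C bonded to C and to –OCH3 → ester (not ketone + ether).

alcohol, aldehyde, alkyl halide, amide, arene, ester, ether, thiol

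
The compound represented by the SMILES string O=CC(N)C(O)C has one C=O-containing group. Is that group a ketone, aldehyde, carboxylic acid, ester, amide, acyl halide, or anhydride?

The carbonyl is in the OHC segment: terminal –CHO: carbonyl C bonded to H and C → aldehyde.

aldehyde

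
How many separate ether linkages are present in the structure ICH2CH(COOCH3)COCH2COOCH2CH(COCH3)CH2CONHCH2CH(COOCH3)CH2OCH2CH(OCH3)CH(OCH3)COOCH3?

3

halogen on an sp³ carbon → alkyl halide.
pendant –COOCH3: carbonyl C bonded to C and –OCH3 → ester.
–C(=O)– with carbon on both sides → ketone.
–C(=O)–O–C with C on the carbonyl side → ester.
pendant –COCH3: carbonyl C bonded to two carbons → ketone.
–C(=O)–N– linkage → amide (the N is not an amine).
pendant –COOCH3: carbonyl C bonded to C and –OCH3 → ester.
C–O–C with sp³ carbons on both sides and no adjacent C=O → ether.
pendant –OCH3: C–O–C with sp³ C, no adjacent C=O → ether.
pendant –OCH3: C–O–C with sp³ C, no adjacent C=O → ether.
–C(=O)OCH3: carbonyl C bonded to C and to –OCH3 → ester (not ketone + ether).
Ether appears at: CH2OCH2, CH(OCH3), CH(OCH3) → 3.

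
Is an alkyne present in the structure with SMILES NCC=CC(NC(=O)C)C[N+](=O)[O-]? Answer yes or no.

no

–NH2 on an sp³ carbon with no adjacent C=O → amine.
C=C double bond → alkene.
pendant –NHC(=O)CH3: N bonded to a carbonyl → amide (not amine).
–NO2 on carbon → nitro group.
The groups actually present are: alkene, amide, amine, nitro.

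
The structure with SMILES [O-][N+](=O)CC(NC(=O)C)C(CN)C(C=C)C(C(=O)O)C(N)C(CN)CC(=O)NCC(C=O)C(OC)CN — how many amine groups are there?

–NO2 on carbon → nitro group.
pendant –NHC(=O)CH3: N bonded to a carbonyl → amide (not amine).
pendant –CH2NH2: N on sp³ C, no adjacent C=O → amine.
pendant –CH=CH2: C=C double bond → alkene.
pendant –COOH: carbonyl C bonded to C and –OH → carboxylic acid.
–NH2 on an sp³ carbon with no adjacent C=O → amine.
pendant –CH2NH2: N on sp³ C, no adjacent C=O → amine.
–C(=O)–N– linkage → amide (the N is not an amine).
pendant –CHO: carbonyl C bonded to C and H → aldehyde.
pendant –OCH3: C–O–C with sp³ C, no adjacent C=O → ether.
–NH2 on an sp³ carbon with no adjacent C=O → amine.
Amine appears at: CH(CH2NH2), CH(NH2), CH(CH2NH2), CH2NH2 → 4.

4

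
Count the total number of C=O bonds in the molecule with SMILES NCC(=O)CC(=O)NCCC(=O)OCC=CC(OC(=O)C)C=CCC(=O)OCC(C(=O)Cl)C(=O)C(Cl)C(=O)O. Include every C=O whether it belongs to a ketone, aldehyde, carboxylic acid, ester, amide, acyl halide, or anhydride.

CO: ketone, 1 C=O (running total 1).
CH2CONHCH2: amide, 1 C=O (running total 2).
CH2COOCH2: ester, 1 C=O (running total 3).
CH(OCOCH3): ester, 1 C=O (running total 4).
CH2COOCH2: ester, 1 C=O (running total 5).
CH(COCl): acyl halide, 1 C=O (running total 6).
CO: ketone, 1 C=O (running total 7).
COOH: carboxylic acid, 1 C=O (running total 8).

8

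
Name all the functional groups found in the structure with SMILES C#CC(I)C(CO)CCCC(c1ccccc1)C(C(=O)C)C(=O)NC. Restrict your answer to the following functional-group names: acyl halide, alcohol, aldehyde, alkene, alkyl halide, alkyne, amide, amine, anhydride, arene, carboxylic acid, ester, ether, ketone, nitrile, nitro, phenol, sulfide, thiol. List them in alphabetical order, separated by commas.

alcohol, alkyl halide, alkyne, amide, arene, ketone

C≡C triple bond → alkyne.
halogen on an sp³ carbon → alkyl halide.
pendant –CH2OH on an sp³ backbone C → alcohol.
pendant –C6H5: benzene ring → arene.
pendant –COCH3: carbonyl C bonded to two carbons → ketone.
–C(=O)NHCH3: carbonyl C bonded to C and to N → amide (the N is not an amine).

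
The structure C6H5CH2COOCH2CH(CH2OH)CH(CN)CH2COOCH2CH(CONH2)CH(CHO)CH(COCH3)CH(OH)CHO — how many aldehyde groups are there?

Reading the structure from left to right:
  C6H5: C6H5– phenyl ring → arene.
  CH2COOCH2: –C(=O)–O–C with C on the carbonyl side → ester.
  CH(CH2OH): pendant –CH2OH on an sp³ backbone C → alcohol.
  CH(CN): pendant –C≡N: nitrile.
  CH2COOCH2: –C(=O)–O–C with C on the carbonyl side → ester.
  CH(CONH2): pendant –CONH2: carbonyl C bonded to C and N → amide.
  CH(CHO): pendant –CHO: carbonyl C bonded to C and H → aldehyde.
  CH(COCH3): pendant –COCH3: carbonyl C bonded to two carbons → ketone.
  CH(OH): –OH on an sp³ carbon → alcohol (secondary).
  CHO: terminal –CHO: carbonyl C bonded to H and C → aldehyde.
Aldehyde appears at: CH(CHO), CHO → 2.

2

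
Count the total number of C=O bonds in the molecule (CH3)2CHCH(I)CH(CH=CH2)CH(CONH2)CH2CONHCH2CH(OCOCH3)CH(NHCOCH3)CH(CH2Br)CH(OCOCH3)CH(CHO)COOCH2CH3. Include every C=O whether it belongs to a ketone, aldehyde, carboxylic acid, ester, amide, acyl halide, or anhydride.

7

CH(CONH2): amide, 1 C=O (running total 1).
CH2CONHCH2: amide, 1 C=O (running total 2).
CH(OCOCH3): ester, 1 C=O (running total 3).
CH(NHCOCH3): amide, 1 C=O (running total 4).
CH(OCOCH3): ester, 1 C=O (running total 5).
CH(CHO): aldehyde, 1 C=O (running total 6).
COOCH2CH3: ester, 1 C=O (running total 7).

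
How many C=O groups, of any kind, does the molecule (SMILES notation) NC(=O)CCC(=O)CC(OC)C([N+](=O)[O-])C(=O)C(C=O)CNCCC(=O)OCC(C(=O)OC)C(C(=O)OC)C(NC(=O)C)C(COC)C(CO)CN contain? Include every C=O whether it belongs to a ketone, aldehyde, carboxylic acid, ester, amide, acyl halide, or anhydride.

H2NCO: amide, 1 C=O (running total 1).
CO: ketone, 1 C=O (running total 2).
CO: ketone, 1 C=O (running total 3).
CH(CHO): aldehyde, 1 C=O (running total 4).
CH2COOCH2: ester, 1 C=O (running total 5).
CH(COOCH3): ester, 1 C=O (running total 6).
CH(COOCH3): ester, 1 C=O (running total 7).
CH(NHCOCH3): amide, 1 C=O (running total 8).

8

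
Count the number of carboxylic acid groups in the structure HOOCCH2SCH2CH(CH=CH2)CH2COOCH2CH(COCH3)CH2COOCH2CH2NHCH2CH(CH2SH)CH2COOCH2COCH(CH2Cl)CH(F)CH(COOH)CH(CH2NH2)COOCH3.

Working along the chain:
  HOOC: –COOH: carbonyl C bonded to –OH and C → carboxylic acid (the –OH is not a separate alcohol).
  CH2SCH2: C–S–C linkage → sulfide (thioether).
  CH(CH=CH2): pendant –CH=CH2: C=C double bond → alkene.
  CH2COOCH2: –C(=O)–O–C with C on the carbonyl side → ester.
  CH(COCH3): pendant –COCH3: carbonyl C bonded to two carbons → ketone.
  CH2COOCH2: –C(=O)–O–C with C on the carbonyl side → ester.
  CH2NHCH2: C–N–C with sp³ carbons and no adjacent C=O → amine (secondary).
  CH(CH2SH): pendant –CH2SH → thiol.
  CH2COOCH2: –C(=O)–O–C with C on the carbonyl side → ester.
  CO: –C(=O)– with carbon on both sides → ketone.
  CH(CH2Cl): pendant –CH2X: halogen on sp³ carbon → alkyl halide.
  CH(F): halogen on an sp³ carbon → alkyl halide.
  CH(COOH): pendant –COOH: carbonyl C bonded to C and –OH → carboxylic acid.
  CH(CH2NH2): pendant –CH2NH2: N on sp³ C, no adjacent C=O → amine.
  COOCH3: –C(=O)OCH3: carbonyl C bonded to C and to –OCH3 → ester (not ketone + ether).
Carboxylic acid appears at: HOOC, CH(COOH) → 2.

2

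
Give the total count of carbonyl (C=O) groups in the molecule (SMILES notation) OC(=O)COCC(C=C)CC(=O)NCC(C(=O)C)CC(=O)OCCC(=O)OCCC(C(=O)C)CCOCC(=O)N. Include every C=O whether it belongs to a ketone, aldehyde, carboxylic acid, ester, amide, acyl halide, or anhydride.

7

HOOC: carboxylic acid, 1 C=O (running total 1).
CH2CONHCH2: amide, 1 C=O (running total 2).
CH(COCH3): ketone, 1 C=O (running total 3).
CH2COOCH2: ester, 1 C=O (running total 4).
CH2COOCH2: ester, 1 C=O (running total 5).
CH(COCH3): ketone, 1 C=O (running total 6).
CONH2: amide, 1 C=O (running total 7).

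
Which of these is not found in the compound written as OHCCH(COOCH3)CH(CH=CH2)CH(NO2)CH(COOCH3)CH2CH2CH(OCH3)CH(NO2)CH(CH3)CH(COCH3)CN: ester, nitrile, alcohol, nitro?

ester: present (CH(COOCH3) — pendant –COOCH3: carbonyl C bonded to C and –OCH3 → ester).
nitrile: present (CN — –C≡N: carbon triple-bonded to nitrogen → nitrile).
nitro: present (CH(NO2) — –NO2 on an sp³ carbon → nitro (the N=O is not a carbonyl)).
alcohol: no segment matches this pattern.

alcohol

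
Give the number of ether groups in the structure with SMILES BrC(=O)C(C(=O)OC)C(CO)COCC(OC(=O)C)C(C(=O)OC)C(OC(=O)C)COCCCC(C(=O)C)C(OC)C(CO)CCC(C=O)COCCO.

–C(=O)Br: carbonyl C bonded to C and to a halogen → acyl halide (not alkyl halide).
pendant –COOCH3: carbonyl C bonded to C and –OCH3 → ester.
pendant –CH2OH on an sp³ backbone C → alcohol.
C–O–C with sp³ carbons on both sides and no adjacent C=O → ether.
pendant –OC(=O)CH3: an acyloxy group → ester.
pendant –COOCH3: carbonyl C bonded to C and –OCH3 → ester.
pendant –OC(=O)CH3: an acyloxy group → ester.
C–O–C with sp³ carbons on both sides and no adjacent C=O → ether.
pendant –COCH3: carbonyl C bonded to two carbons → ketone.
pendant –OCH3: C–O–C with sp³ C, no adjacent C=O → ether.
pendant –CH2OH on an sp³ backbone C → alcohol.
pendant –CHO: carbonyl C bonded to C and H → aldehyde.
C–O–C with sp³ carbons on both sides and no adjacent C=O → ether.
–OH on an sp³ carbon → alcohol.
Ether appears at: CH2OCH2, CH2OCH2, CH(OCH3), CH2OCH2 → 4.

4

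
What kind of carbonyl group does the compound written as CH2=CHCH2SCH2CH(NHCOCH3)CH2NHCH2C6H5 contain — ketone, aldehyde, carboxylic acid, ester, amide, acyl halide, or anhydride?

The carbonyl is in the CH(NHCOCH3) segment: pendant –NHC(=O)CH3: N bonded to a carbonyl → amide (not amine).

amide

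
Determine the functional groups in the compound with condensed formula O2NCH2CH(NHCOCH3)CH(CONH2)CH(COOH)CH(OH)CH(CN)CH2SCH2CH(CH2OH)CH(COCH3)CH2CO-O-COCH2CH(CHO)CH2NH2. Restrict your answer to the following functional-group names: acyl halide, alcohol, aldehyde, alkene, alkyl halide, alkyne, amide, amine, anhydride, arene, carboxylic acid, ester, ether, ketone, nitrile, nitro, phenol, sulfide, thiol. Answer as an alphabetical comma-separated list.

alcohol, aldehyde, amide, amine, anhydride, carboxylic acid, ketone, nitrile, nitro, sulfide

–NO2 on carbon → nitro group.
pendant –NHC(=O)CH3: N bonded to a carbonyl → amide (not amine).
pendant –CONH2: carbonyl C bonded to C and N → amide.
pendant –COOH: carbonyl C bonded to C and –OH → carboxylic acid.
–OH on an sp³ carbon → alcohol (secondary).
pendant –C≡N: nitrile.
C–S–C linkage → sulfide (thioether).
pendant –CH2OH on an sp³ backbone C → alcohol.
pendant –COCH3: carbonyl C bonded to two carbons → ketone.
two acyl groups sharing one oxygen, –C(=O)–O–C(=O)– → anhydride.
pendant –CHO: carbonyl C bonded to C and H → aldehyde.
–NH2 on an sp³ carbon with no adjacent C=O → amine.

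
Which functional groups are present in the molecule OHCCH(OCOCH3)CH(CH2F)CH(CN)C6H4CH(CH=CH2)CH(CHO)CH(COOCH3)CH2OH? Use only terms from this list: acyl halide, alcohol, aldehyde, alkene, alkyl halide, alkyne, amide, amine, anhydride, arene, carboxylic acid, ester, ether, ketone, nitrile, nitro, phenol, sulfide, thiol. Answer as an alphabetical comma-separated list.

terminal –CHO: carbonyl C bonded to H and C → aldehyde.
pendant –OC(=O)CH3: an acyloxy group → ester.
pendant –CH2X: halogen on sp³ carbon → alkyl halide.
pendant –C≡N: nitrile.
para-disubstituted benzene ring → arene.
pendant –CH=CH2: C=C double bond → alkene.
pendant –CHO: carbonyl C bonded to C and H → aldehyde.
pendant –COOCH3: carbonyl C bonded to C and –OCH3 → ester.
–OH on an sp³ carbon → alcohol.

alcohol, aldehyde, alkene, alkyl halide, arene, ester, nitrile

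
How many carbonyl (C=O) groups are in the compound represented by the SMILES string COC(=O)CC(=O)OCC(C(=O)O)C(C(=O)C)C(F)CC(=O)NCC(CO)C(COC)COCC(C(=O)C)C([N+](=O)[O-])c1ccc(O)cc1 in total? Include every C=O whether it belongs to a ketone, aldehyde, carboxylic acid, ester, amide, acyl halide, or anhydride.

CH3OOC: ester, 1 C=O (running total 1).
CH2COOCH2: ester, 1 C=O (running total 2).
CH(COOH): carboxylic acid, 1 C=O (running total 3).
CH(COCH3): ketone, 1 C=O (running total 4).
CH2CONHCH2: amide, 1 C=O (running total 5).
CH(COCH3): ketone, 1 C=O (running total 6).

6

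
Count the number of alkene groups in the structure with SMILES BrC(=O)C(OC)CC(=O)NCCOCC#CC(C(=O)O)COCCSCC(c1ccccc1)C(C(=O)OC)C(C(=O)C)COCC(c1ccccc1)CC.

0

–C(=O)Br: carbonyl C bonded to C and to a halogen → acyl halide (not alkyl halide).
pendant –OCH3: C–O–C with sp³ C, no adjacent C=O → ether.
–C(=O)–N– linkage → amide (the N is not an amine).
C–O–C with sp³ carbons on both sides and no adjacent C=O → ether.
C≡C triple bond → alkyne.
pendant –COOH: carbonyl C bonded to C and –OH → carboxylic acid.
C–O–C with sp³ carbons on both sides and no adjacent C=O → ether.
C–S–C linkage → sulfide (thioether).
pendant –C6H5: benzene ring → arene.
pendant –COOCH3: carbonyl C bonded to C and –OCH3 → ester.
pendant –COCH3: carbonyl C bonded to two carbons → ketone.
C–O–C with sp³ carbons on both sides and no adjacent C=O → ether.
pendant –C6H5: benzene ring → arene.
No segment is a alkene: C≡C is alkyne, not alkene; CH(C6H5) is arene, not alkene; CH(C6H5) is arene, not alkene. → 0.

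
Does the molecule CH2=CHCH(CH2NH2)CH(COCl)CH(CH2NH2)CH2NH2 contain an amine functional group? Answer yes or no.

C=C double bond → alkene.
pendant –CH2NH2: N on sp³ C, no adjacent C=O → amine.
pendant –C(=O)X: carbonyl C bonded to C and halogen → acyl halide.
pendant –CH2NH2: N on sp³ C, no adjacent C=O → amine.
–NH2 on an sp³ carbon with no adjacent C=O → amine.
The CH(CH2NH2) segment supplies the amine: pendant –CH2NH2: N on sp³ C, no adjacent C=O → amine.

yes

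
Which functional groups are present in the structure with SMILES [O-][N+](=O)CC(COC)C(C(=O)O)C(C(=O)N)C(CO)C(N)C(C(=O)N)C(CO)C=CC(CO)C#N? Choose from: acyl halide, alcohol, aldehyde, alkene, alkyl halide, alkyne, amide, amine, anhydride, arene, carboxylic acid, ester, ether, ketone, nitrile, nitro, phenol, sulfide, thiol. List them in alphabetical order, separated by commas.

alcohol, alkene, amide, amine, carboxylic acid, ether, nitrile, nitro

Working along the chain:
  O2NCH2: –NO2 on carbon → nitro group.
  CH(CH2OCH3): pendant –CH2OCH3: C–O–C linkage → ether.
  CH(COOH): pendant –COOH: carbonyl C bonded to C and –OH → carboxylic acid.
  CH(CONH2): pendant –CONH2: carbonyl C bonded to C and N → amide.
  CH(CH2OH): pendant –CH2OH on an sp³ backbone C → alcohol.
  CH(NH2): –NH2 on an sp³ carbon with no adjacent C=O → amine.
  CH(CONH2): pendant –CONH2: carbonyl C bonded to C and N → amide.
  CH(CH2OH): pendant –CH2OH on an sp³ backbone C → alcohol.
  CH=CH: C=C double bond → alkene.
  CH(CH2OH): pendant –CH2OH on an sp³ backbone C → alcohol.
  CN: –C≡N: carbon triple-bonded to nitrogen → nitrile.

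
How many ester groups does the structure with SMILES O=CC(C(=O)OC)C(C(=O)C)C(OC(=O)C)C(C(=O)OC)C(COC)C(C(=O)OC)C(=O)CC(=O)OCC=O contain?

5

Taking each segment in turn:
  OHC: terminal –CHO: carbonyl C bonded to H and C → aldehyde.
  CH(COOCH3): pendant –COOCH3: carbonyl C bonded to C and –OCH3 → ester.
  CH(COCH3): pendant –COCH3: carbonyl C bonded to two carbons → ketone.
  CH(OCOCH3): pendant –OC(=O)CH3: an acyloxy group → ester.
  CH(COOCH3): pendant –COOCH3: carbonyl C bonded to C and –OCH3 → ester.
  CH(CH2OCH3): pendant –CH2OCH3: C–O–C linkage → ether.
  CH(COOCH3): pendant –COOCH3: carbonyl C bonded to C and –OCH3 → ester.
  CO: –C(=O)– with carbon on both sides → ketone.
  CH2COOCH2: –C(=O)–O–C with C on the carbonyl side → ester.
  CHO: terminal –CHO: carbonyl C bonded to H and C → aldehyde.
Ester appears at: CH(COOCH3), CH(OCOCH3), CH(COOCH3), CH(COOCH3), CH2COOCH2 → 5.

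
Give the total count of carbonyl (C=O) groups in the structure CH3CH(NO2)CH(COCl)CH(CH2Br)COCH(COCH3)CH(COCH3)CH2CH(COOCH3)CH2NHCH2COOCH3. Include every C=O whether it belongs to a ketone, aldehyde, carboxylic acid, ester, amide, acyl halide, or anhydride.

CH(COCl): acyl halide, 1 C=O (running total 1).
CO: ketone, 1 C=O (running total 2).
CH(COCH3): ketone, 1 C=O (running total 3).
CH(COCH3): ketone, 1 C=O (running total 4).
CH(COOCH3): ester, 1 C=O (running total 5).
COOCH3: ester, 1 C=O (running total 6).

6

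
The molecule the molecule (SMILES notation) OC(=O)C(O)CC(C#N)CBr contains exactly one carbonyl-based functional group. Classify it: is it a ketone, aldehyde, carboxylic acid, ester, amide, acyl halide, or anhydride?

carboxylic acid

The carbonyl is in the HOOC segment: –COOH: carbonyl C bonded to –OH and C → carboxylic acid (the –OH is not a separate alcohol).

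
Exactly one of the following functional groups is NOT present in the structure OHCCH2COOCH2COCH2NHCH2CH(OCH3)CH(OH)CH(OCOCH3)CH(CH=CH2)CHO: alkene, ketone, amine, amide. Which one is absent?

amide

alkene: present (CH(CH=CH2) — pendant –CH=CH2: C=C double bond → alkene).
ketone: present (CO — –C(=O)– with carbon on both sides → ketone).
amine: present (CH2NHCH2 — C–N–C with sp³ carbons and no adjacent C=O → amine (secondary)).
amide: no segment matches this pattern.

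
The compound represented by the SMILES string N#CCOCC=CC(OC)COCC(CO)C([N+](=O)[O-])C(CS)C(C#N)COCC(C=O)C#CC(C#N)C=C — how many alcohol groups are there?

1

Working along the chain:
  N≡C: N≡C–: carbon triple-bonded to nitrogen → nitrile.
  CH2OCH2: C–O–C with sp³ carbons on both sides and no adjacent C=O → ether.
  CH=CH: C=C double bond → alkene.
  CH(OCH3): pendant –OCH3: C–O–C with sp³ C, no adjacent C=O → ether.
  CH2OCH2: C–O–C with sp³ carbons on both sides and no adjacent C=O → ether.
  CH(CH2OH): pendant –CH2OH on an sp³ backbone C → alcohol.
  CH(NO2): –NO2 on an sp³ carbon → nitro (the N=O is not a carbonyl).
  CH(CH2SH): pendant –CH2SH → thiol.
  CH(CN): pendant –C≡N: nitrile.
  CH2OCH2: C–O–C with sp³ carbons on both sides and no adjacent C=O → ether.
  CH(CHO): pendant –CHO: carbonyl C bonded to C and H → aldehyde.
  C≡C: C≡C triple bond → alkyne.
  CH(CN): pendant –C≡N: nitrile.
  CH=CH2: C=C double bond → alkene.
Alcohol appears at: CH(CH2OH) → 1.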